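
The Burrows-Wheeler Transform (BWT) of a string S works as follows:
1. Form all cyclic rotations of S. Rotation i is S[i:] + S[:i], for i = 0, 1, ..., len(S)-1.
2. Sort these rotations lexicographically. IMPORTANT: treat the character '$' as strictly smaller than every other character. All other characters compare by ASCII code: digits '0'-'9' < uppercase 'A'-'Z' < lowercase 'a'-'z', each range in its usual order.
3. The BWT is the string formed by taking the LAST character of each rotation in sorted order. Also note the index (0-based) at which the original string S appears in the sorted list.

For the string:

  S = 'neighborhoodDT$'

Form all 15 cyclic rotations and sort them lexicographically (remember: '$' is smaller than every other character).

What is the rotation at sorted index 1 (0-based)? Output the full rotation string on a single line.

Answer: DT$neighborhood

Derivation:
All 15 rotations (rotation i = S[i:]+S[:i]):
  rot[0] = neighborhoodDT$
  rot[1] = eighborhoodDT$n
  rot[2] = ighborhoodDT$ne
  rot[3] = ghborhoodDT$nei
  rot[4] = hborhoodDT$neig
  rot[5] = borhoodDT$neigh
  rot[6] = orhoodDT$neighb
  rot[7] = rhoodDT$neighbo
  rot[8] = hoodDT$neighbor
  rot[9] = oodDT$neighborh
  rot[10] = odDT$neighborho
  rot[11] = dDT$neighborhoo
  rot[12] = DT$neighborhood
  rot[13] = T$neighborhoodD
  rot[14] = $neighborhoodDT
Sorted (with $ < everything):
  sorted[0] = $neighborhoodDT
  sorted[1] = DT$neighborhood
  sorted[2] = T$neighborhoodD
  sorted[3] = borhoodDT$neigh
  sorted[4] = dDT$neighborhoo
  sorted[5] = eighborhoodDT$n
  sorted[6] = ghborhoodDT$nei
  sorted[7] = hborhoodDT$neig
  sorted[8] = hoodDT$neighbor
  sorted[9] = ighborhoodDT$ne
  sorted[10] = neighborhoodDT$
  sorted[11] = odDT$neighborho
  sorted[12] = oodDT$neighborh
  sorted[13] = orhoodDT$neighb
  sorted[14] = rhoodDT$neighbo
sorted[1] = DT$neighborhood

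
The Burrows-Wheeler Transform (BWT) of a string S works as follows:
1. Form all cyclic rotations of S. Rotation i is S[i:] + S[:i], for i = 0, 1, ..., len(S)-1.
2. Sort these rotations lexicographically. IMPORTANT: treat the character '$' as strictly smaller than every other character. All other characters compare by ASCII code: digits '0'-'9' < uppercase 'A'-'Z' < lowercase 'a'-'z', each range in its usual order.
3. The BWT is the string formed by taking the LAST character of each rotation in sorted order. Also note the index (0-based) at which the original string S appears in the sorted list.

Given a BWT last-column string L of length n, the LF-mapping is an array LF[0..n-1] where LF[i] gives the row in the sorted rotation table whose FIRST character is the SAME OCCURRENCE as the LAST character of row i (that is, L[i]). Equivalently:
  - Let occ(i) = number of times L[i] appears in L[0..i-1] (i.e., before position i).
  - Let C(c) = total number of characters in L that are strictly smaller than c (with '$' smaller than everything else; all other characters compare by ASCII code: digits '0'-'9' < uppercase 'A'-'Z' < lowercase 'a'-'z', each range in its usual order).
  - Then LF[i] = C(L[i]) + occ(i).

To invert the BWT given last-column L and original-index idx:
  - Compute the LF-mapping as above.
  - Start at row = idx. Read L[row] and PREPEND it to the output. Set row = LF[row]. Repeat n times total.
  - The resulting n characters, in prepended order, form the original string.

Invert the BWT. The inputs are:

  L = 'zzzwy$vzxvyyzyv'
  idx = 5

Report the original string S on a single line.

Answer: xyzvywvzzvyzyz$

Derivation:
LF mapping: 10 11 12 4 6 0 1 13 5 2 7 8 14 9 3
Walk LF starting at row 5, prepending L[row]:
  step 1: row=5, L[5]='$', prepend. Next row=LF[5]=0
  step 2: row=0, L[0]='z', prepend. Next row=LF[0]=10
  step 3: row=10, L[10]='y', prepend. Next row=LF[10]=7
  step 4: row=7, L[7]='z', prepend. Next row=LF[7]=13
  step 5: row=13, L[13]='y', prepend. Next row=LF[13]=9
  step 6: row=9, L[9]='v', prepend. Next row=LF[9]=2
  step 7: row=2, L[2]='z', prepend. Next row=LF[2]=12
  step 8: row=12, L[12]='z', prepend. Next row=LF[12]=14
  step 9: row=14, L[14]='v', prepend. Next row=LF[14]=3
  step 10: row=3, L[3]='w', prepend. Next row=LF[3]=4
  step 11: row=4, L[4]='y', prepend. Next row=LF[4]=6
  step 12: row=6, L[6]='v', prepend. Next row=LF[6]=1
  step 13: row=1, L[1]='z', prepend. Next row=LF[1]=11
  step 14: row=11, L[11]='y', prepend. Next row=LF[11]=8
  step 15: row=8, L[8]='x', prepend. Next row=LF[8]=5
Reversed output: xyzvywvzzvyzyz$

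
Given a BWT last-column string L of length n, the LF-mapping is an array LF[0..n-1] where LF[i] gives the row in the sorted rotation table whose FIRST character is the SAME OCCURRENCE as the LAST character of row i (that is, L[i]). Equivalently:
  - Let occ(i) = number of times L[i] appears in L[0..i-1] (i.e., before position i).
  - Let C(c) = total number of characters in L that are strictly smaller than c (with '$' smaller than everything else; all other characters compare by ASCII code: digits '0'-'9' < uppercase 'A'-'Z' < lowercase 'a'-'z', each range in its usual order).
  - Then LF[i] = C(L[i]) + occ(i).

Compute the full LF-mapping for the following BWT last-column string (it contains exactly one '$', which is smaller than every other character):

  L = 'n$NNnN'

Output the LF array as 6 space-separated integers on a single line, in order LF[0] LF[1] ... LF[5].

Char counts: '$':1, 'N':3, 'n':2
C (first-col start): C('$')=0, C('N')=1, C('n')=4
L[0]='n': occ=0, LF[0]=C('n')+0=4+0=4
L[1]='$': occ=0, LF[1]=C('$')+0=0+0=0
L[2]='N': occ=0, LF[2]=C('N')+0=1+0=1
L[3]='N': occ=1, LF[3]=C('N')+1=1+1=2
L[4]='n': occ=1, LF[4]=C('n')+1=4+1=5
L[5]='N': occ=2, LF[5]=C('N')+2=1+2=3

Answer: 4 0 1 2 5 3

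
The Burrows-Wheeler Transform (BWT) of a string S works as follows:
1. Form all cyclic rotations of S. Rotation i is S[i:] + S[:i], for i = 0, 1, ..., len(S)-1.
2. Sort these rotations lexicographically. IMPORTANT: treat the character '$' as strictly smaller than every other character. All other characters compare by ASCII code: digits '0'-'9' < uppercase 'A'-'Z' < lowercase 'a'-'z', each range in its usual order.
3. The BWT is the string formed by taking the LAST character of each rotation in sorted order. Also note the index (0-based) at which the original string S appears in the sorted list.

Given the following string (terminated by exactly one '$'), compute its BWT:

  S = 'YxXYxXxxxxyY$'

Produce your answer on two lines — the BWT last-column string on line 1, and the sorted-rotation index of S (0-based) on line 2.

Answer: Yxxy$XYYXxxxx
4

Derivation:
All 13 rotations (rotation i = S[i:]+S[:i]):
  rot[0] = YxXYxXxxxxyY$
  rot[1] = xXYxXxxxxyY$Y
  rot[2] = XYxXxxxxyY$Yx
  rot[3] = YxXxxxxyY$YxX
  rot[4] = xXxxxxyY$YxXY
  rot[5] = XxxxxyY$YxXYx
  rot[6] = xxxxyY$YxXYxX
  rot[7] = xxxyY$YxXYxXx
  rot[8] = xxyY$YxXYxXxx
  rot[9] = xyY$YxXYxXxxx
  rot[10] = yY$YxXYxXxxxx
  rot[11] = Y$YxXYxXxxxxy
  rot[12] = $YxXYxXxxxxyY
Sorted (with $ < everything):
  sorted[0] = $YxXYxXxxxxyY  (last char: 'Y')
  sorted[1] = XYxXxxxxyY$Yx  (last char: 'x')
  sorted[2] = XxxxxyY$YxXYx  (last char: 'x')
  sorted[3] = Y$YxXYxXxxxxy  (last char: 'y')
  sorted[4] = YxXYxXxxxxyY$  (last char: '$')
  sorted[5] = YxXxxxxyY$YxX  (last char: 'X')
  sorted[6] = xXYxXxxxxyY$Y  (last char: 'Y')
  sorted[7] = xXxxxxyY$YxXY  (last char: 'Y')
  sorted[8] = xxxxyY$YxXYxX  (last char: 'X')
  sorted[9] = xxxyY$YxXYxXx  (last char: 'x')
  sorted[10] = xxyY$YxXYxXxx  (last char: 'x')
  sorted[11] = xyY$YxXYxXxxx  (last char: 'x')
  sorted[12] = yY$YxXYxXxxxx  (last char: 'x')
Last column: Yxxy$XYYXxxxx
Original string S is at sorted index 4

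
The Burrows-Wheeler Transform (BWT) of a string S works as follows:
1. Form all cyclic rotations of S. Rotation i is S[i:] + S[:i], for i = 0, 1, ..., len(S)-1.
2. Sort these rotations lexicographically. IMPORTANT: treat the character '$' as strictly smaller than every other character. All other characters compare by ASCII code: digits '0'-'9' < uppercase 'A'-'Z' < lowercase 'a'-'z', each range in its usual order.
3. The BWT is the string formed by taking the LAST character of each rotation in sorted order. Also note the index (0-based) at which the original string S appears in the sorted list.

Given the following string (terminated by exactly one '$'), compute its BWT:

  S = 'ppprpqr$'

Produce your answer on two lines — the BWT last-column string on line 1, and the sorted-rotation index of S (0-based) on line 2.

All 8 rotations (rotation i = S[i:]+S[:i]):
  rot[0] = ppprpqr$
  rot[1] = pprpqr$p
  rot[2] = prpqr$pp
  rot[3] = rpqr$ppp
  rot[4] = pqr$pppr
  rot[5] = qr$ppprp
  rot[6] = r$ppprpq
  rot[7] = $ppprpqr
Sorted (with $ < everything):
  sorted[0] = $ppprpqr  (last char: 'r')
  sorted[1] = ppprpqr$  (last char: '$')
  sorted[2] = pprpqr$p  (last char: 'p')
  sorted[3] = pqr$pppr  (last char: 'r')
  sorted[4] = prpqr$pp  (last char: 'p')
  sorted[5] = qr$ppprp  (last char: 'p')
  sorted[6] = r$ppprpq  (last char: 'q')
  sorted[7] = rpqr$ppp  (last char: 'p')
Last column: r$prppqp
Original string S is at sorted index 1

Answer: r$prppqp
1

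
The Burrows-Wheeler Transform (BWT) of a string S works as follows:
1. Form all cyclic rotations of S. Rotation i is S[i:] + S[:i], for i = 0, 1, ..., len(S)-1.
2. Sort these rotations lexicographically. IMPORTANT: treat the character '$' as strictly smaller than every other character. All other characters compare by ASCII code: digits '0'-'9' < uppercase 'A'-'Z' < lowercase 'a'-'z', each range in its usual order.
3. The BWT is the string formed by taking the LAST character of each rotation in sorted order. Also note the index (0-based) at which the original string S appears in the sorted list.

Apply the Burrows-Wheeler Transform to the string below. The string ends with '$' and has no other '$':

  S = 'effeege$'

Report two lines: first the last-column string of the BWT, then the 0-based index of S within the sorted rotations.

All 8 rotations (rotation i = S[i:]+S[:i]):
  rot[0] = effeege$
  rot[1] = ffeege$e
  rot[2] = feege$ef
  rot[3] = eege$eff
  rot[4] = ege$effe
  rot[5] = ge$effee
  rot[6] = e$effeeg
  rot[7] = $effeege
Sorted (with $ < everything):
  sorted[0] = $effeege  (last char: 'e')
  sorted[1] = e$effeeg  (last char: 'g')
  sorted[2] = eege$eff  (last char: 'f')
  sorted[3] = effeege$  (last char: '$')
  sorted[4] = ege$effe  (last char: 'e')
  sorted[5] = feege$ef  (last char: 'f')
  sorted[6] = ffeege$e  (last char: 'e')
  sorted[7] = ge$effee  (last char: 'e')
Last column: egf$efee
Original string S is at sorted index 3

Answer: egf$efee
3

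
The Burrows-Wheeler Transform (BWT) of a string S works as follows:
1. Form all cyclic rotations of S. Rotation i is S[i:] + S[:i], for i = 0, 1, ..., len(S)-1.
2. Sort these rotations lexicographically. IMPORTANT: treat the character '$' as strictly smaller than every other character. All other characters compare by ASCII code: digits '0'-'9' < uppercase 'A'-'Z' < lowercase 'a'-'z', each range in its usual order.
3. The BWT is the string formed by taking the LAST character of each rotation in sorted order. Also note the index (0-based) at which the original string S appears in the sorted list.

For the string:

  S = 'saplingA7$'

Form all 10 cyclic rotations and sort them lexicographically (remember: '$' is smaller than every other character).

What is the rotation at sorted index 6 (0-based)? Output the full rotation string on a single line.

All 10 rotations (rotation i = S[i:]+S[:i]):
  rot[0] = saplingA7$
  rot[1] = aplingA7$s
  rot[2] = plingA7$sa
  rot[3] = lingA7$sap
  rot[4] = ingA7$sapl
  rot[5] = ngA7$sapli
  rot[6] = gA7$saplin
  rot[7] = A7$sapling
  rot[8] = 7$saplingA
  rot[9] = $saplingA7
Sorted (with $ < everything):
  sorted[0] = $saplingA7
  sorted[1] = 7$saplingA
  sorted[2] = A7$sapling
  sorted[3] = aplingA7$s
  sorted[4] = gA7$saplin
  sorted[5] = ingA7$sapl
  sorted[6] = lingA7$sap
  sorted[7] = ngA7$sapli
  sorted[8] = plingA7$sa
  sorted[9] = saplingA7$
sorted[6] = lingA7$sap

Answer: lingA7$sap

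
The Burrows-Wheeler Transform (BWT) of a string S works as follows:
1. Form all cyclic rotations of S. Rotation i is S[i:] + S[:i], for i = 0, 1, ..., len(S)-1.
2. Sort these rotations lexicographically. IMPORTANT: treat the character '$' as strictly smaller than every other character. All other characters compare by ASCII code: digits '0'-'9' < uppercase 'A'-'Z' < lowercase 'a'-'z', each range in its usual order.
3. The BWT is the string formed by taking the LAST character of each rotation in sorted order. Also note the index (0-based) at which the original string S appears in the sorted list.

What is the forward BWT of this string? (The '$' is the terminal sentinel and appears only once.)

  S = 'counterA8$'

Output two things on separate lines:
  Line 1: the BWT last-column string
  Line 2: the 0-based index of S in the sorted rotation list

Answer: 8Ar$tuceno
3

Derivation:
All 10 rotations (rotation i = S[i:]+S[:i]):
  rot[0] = counterA8$
  rot[1] = ounterA8$c
  rot[2] = unterA8$co
  rot[3] = nterA8$cou
  rot[4] = terA8$coun
  rot[5] = erA8$count
  rot[6] = rA8$counte
  rot[7] = A8$counter
  rot[8] = 8$counterA
  rot[9] = $counterA8
Sorted (with $ < everything):
  sorted[0] = $counterA8  (last char: '8')
  sorted[1] = 8$counterA  (last char: 'A')
  sorted[2] = A8$counter  (last char: 'r')
  sorted[3] = counterA8$  (last char: '$')
  sorted[4] = erA8$count  (last char: 't')
  sorted[5] = nterA8$cou  (last char: 'u')
  sorted[6] = ounterA8$c  (last char: 'c')
  sorted[7] = rA8$counte  (last char: 'e')
  sorted[8] = terA8$coun  (last char: 'n')
  sorted[9] = unterA8$co  (last char: 'o')
Last column: 8Ar$tuceno
Original string S is at sorted index 3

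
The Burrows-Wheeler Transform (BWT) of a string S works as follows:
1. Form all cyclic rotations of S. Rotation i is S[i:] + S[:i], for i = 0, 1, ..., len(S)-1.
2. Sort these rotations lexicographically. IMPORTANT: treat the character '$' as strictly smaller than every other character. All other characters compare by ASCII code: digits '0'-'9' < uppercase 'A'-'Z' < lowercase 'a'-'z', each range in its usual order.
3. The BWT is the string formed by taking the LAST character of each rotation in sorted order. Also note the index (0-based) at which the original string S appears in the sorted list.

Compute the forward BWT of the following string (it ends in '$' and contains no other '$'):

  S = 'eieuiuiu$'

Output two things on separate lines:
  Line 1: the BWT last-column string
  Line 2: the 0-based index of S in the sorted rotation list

Answer: u$ieuuiie
1

Derivation:
All 9 rotations (rotation i = S[i:]+S[:i]):
  rot[0] = eieuiuiu$
  rot[1] = ieuiuiu$e
  rot[2] = euiuiu$ei
  rot[3] = uiuiu$eie
  rot[4] = iuiu$eieu
  rot[5] = uiu$eieui
  rot[6] = iu$eieuiu
  rot[7] = u$eieuiui
  rot[8] = $eieuiuiu
Sorted (with $ < everything):
  sorted[0] = $eieuiuiu  (last char: 'u')
  sorted[1] = eieuiuiu$  (last char: '$')
  sorted[2] = euiuiu$ei  (last char: 'i')
  sorted[3] = ieuiuiu$e  (last char: 'e')
  sorted[4] = iu$eieuiu  (last char: 'u')
  sorted[5] = iuiu$eieu  (last char: 'u')
  sorted[6] = u$eieuiui  (last char: 'i')
  sorted[7] = uiu$eieui  (last char: 'i')
  sorted[8] = uiuiu$eie  (last char: 'e')
Last column: u$ieuuiie
Original string S is at sorted index 1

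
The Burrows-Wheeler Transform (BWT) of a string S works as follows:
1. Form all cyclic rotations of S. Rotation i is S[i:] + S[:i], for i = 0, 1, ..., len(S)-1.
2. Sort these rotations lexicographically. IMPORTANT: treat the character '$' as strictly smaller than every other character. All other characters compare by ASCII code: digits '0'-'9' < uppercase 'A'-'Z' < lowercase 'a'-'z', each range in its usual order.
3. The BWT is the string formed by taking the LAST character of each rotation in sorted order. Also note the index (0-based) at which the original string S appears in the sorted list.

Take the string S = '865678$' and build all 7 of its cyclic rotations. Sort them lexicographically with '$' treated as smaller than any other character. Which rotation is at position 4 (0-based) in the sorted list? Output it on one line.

All 7 rotations (rotation i = S[i:]+S[:i]):
  rot[0] = 865678$
  rot[1] = 65678$8
  rot[2] = 5678$86
  rot[3] = 678$865
  rot[4] = 78$8656
  rot[5] = 8$86567
  rot[6] = $865678
Sorted (with $ < everything):
  sorted[0] = $865678
  sorted[1] = 5678$86
  sorted[2] = 65678$8
  sorted[3] = 678$865
  sorted[4] = 78$8656
  sorted[5] = 8$86567
  sorted[6] = 865678$
sorted[4] = 78$8656

Answer: 78$8656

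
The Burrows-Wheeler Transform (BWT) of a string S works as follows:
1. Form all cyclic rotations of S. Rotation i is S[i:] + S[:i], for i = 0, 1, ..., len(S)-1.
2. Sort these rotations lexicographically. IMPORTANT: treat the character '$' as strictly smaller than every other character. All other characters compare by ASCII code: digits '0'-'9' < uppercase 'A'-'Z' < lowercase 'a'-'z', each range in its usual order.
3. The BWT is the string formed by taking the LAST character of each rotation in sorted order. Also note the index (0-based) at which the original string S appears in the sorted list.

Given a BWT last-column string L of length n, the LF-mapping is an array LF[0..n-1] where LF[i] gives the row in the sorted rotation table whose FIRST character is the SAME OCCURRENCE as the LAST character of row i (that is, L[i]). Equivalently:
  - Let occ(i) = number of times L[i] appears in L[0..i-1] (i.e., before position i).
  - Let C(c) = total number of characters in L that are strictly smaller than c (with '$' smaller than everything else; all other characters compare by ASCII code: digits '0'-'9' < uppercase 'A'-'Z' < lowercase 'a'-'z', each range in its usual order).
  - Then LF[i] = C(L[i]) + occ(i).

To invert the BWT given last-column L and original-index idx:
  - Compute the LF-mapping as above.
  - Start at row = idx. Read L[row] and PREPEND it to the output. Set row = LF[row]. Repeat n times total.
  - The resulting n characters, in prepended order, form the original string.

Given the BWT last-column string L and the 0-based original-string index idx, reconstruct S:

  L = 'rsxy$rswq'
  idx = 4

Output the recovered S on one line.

LF mapping: 2 4 7 8 0 3 5 6 1
Walk LF starting at row 4, prepending L[row]:
  step 1: row=4, L[4]='$', prepend. Next row=LF[4]=0
  step 2: row=0, L[0]='r', prepend. Next row=LF[0]=2
  step 3: row=2, L[2]='x', prepend. Next row=LF[2]=7
  step 4: row=7, L[7]='w', prepend. Next row=LF[7]=6
  step 5: row=6, L[6]='s', prepend. Next row=LF[6]=5
  step 6: row=5, L[5]='r', prepend. Next row=LF[5]=3
  step 7: row=3, L[3]='y', prepend. Next row=LF[3]=8
  step 8: row=8, L[8]='q', prepend. Next row=LF[8]=1
  step 9: row=1, L[1]='s', prepend. Next row=LF[1]=4
Reversed output: sqyrswxr$

Answer: sqyrswxr$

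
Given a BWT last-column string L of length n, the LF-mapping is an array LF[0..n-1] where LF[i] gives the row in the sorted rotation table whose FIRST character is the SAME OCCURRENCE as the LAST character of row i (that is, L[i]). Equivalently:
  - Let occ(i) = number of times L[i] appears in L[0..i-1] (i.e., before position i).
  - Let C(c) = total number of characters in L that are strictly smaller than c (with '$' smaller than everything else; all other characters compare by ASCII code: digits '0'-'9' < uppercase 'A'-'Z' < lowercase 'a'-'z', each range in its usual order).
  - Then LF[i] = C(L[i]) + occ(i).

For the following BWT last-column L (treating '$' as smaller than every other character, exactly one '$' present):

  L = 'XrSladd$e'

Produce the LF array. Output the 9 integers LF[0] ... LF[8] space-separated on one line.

Char counts: '$':1, 'S':1, 'X':1, 'a':1, 'd':2, 'e':1, 'l':1, 'r':1
C (first-col start): C('$')=0, C('S')=1, C('X')=2, C('a')=3, C('d')=4, C('e')=6, C('l')=7, C('r')=8
L[0]='X': occ=0, LF[0]=C('X')+0=2+0=2
L[1]='r': occ=0, LF[1]=C('r')+0=8+0=8
L[2]='S': occ=0, LF[2]=C('S')+0=1+0=1
L[3]='l': occ=0, LF[3]=C('l')+0=7+0=7
L[4]='a': occ=0, LF[4]=C('a')+0=3+0=3
L[5]='d': occ=0, LF[5]=C('d')+0=4+0=4
L[6]='d': occ=1, LF[6]=C('d')+1=4+1=5
L[7]='$': occ=0, LF[7]=C('$')+0=0+0=0
L[8]='e': occ=0, LF[8]=C('e')+0=6+0=6

Answer: 2 8 1 7 3 4 5 0 6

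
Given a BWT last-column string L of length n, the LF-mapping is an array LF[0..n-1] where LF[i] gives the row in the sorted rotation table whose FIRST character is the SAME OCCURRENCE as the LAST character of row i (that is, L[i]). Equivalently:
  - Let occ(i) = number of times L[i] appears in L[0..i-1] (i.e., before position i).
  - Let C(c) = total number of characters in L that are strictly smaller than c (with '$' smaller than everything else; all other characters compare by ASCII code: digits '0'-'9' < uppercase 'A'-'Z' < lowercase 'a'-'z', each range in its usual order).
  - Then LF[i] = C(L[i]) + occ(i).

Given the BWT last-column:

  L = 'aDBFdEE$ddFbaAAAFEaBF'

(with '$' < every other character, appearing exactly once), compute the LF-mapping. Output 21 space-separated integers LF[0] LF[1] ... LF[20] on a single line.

Char counts: '$':1, 'A':3, 'B':2, 'D':1, 'E':3, 'F':4, 'a':3, 'b':1, 'd':3
C (first-col start): C('$')=0, C('A')=1, C('B')=4, C('D')=6, C('E')=7, C('F')=10, C('a')=14, C('b')=17, C('d')=18
L[0]='a': occ=0, LF[0]=C('a')+0=14+0=14
L[1]='D': occ=0, LF[1]=C('D')+0=6+0=6
L[2]='B': occ=0, LF[2]=C('B')+0=4+0=4
L[3]='F': occ=0, LF[3]=C('F')+0=10+0=10
L[4]='d': occ=0, LF[4]=C('d')+0=18+0=18
L[5]='E': occ=0, LF[5]=C('E')+0=7+0=7
L[6]='E': occ=1, LF[6]=C('E')+1=7+1=8
L[7]='$': occ=0, LF[7]=C('$')+0=0+0=0
L[8]='d': occ=1, LF[8]=C('d')+1=18+1=19
L[9]='d': occ=2, LF[9]=C('d')+2=18+2=20
L[10]='F': occ=1, LF[10]=C('F')+1=10+1=11
L[11]='b': occ=0, LF[11]=C('b')+0=17+0=17
L[12]='a': occ=1, LF[12]=C('a')+1=14+1=15
L[13]='A': occ=0, LF[13]=C('A')+0=1+0=1
L[14]='A': occ=1, LF[14]=C('A')+1=1+1=2
L[15]='A': occ=2, LF[15]=C('A')+2=1+2=3
L[16]='F': occ=2, LF[16]=C('F')+2=10+2=12
L[17]='E': occ=2, LF[17]=C('E')+2=7+2=9
L[18]='a': occ=2, LF[18]=C('a')+2=14+2=16
L[19]='B': occ=1, LF[19]=C('B')+1=4+1=5
L[20]='F': occ=3, LF[20]=C('F')+3=10+3=13

Answer: 14 6 4 10 18 7 8 0 19 20 11 17 15 1 2 3 12 9 16 5 13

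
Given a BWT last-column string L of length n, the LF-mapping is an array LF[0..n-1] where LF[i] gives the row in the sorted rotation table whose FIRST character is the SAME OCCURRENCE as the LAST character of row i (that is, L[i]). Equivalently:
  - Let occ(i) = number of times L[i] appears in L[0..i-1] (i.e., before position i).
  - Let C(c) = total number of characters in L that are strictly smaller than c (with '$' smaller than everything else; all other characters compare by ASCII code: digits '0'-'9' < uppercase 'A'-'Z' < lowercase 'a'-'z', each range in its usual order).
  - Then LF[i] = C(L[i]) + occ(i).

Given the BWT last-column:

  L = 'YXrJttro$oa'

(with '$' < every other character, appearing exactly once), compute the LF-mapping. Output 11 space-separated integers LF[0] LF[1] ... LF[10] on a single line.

Answer: 3 2 7 1 9 10 8 5 0 6 4

Derivation:
Char counts: '$':1, 'J':1, 'X':1, 'Y':1, 'a':1, 'o':2, 'r':2, 't':2
C (first-col start): C('$')=0, C('J')=1, C('X')=2, C('Y')=3, C('a')=4, C('o')=5, C('r')=7, C('t')=9
L[0]='Y': occ=0, LF[0]=C('Y')+0=3+0=3
L[1]='X': occ=0, LF[1]=C('X')+0=2+0=2
L[2]='r': occ=0, LF[2]=C('r')+0=7+0=7
L[3]='J': occ=0, LF[3]=C('J')+0=1+0=1
L[4]='t': occ=0, LF[4]=C('t')+0=9+0=9
L[5]='t': occ=1, LF[5]=C('t')+1=9+1=10
L[6]='r': occ=1, LF[6]=C('r')+1=7+1=8
L[7]='o': occ=0, LF[7]=C('o')+0=5+0=5
L[8]='$': occ=0, LF[8]=C('$')+0=0+0=0
L[9]='o': occ=1, LF[9]=C('o')+1=5+1=6
L[10]='a': occ=0, LF[10]=C('a')+0=4+0=4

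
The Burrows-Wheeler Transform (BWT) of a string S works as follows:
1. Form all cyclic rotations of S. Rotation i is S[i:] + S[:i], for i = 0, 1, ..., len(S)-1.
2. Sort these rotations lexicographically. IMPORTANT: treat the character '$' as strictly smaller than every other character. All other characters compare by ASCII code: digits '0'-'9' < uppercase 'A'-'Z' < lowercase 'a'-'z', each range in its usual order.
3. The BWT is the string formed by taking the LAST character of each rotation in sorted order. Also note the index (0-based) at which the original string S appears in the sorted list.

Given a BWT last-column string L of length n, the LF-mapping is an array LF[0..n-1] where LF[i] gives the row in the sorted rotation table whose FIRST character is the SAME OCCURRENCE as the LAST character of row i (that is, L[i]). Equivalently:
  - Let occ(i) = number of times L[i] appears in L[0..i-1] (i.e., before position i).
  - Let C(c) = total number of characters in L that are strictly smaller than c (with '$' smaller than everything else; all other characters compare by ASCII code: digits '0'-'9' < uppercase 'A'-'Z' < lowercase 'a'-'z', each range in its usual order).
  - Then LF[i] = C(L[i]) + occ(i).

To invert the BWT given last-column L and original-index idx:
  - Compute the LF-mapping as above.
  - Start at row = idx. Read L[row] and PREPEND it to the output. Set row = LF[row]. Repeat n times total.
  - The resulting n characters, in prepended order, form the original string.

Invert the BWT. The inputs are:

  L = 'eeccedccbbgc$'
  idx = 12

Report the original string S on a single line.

Answer: gebdccceccbe$

Derivation:
LF mapping: 9 10 3 4 11 8 5 6 1 2 12 7 0
Walk LF starting at row 12, prepending L[row]:
  step 1: row=12, L[12]='$', prepend. Next row=LF[12]=0
  step 2: row=0, L[0]='e', prepend. Next row=LF[0]=9
  step 3: row=9, L[9]='b', prepend. Next row=LF[9]=2
  step 4: row=2, L[2]='c', prepend. Next row=LF[2]=3
  step 5: row=3, L[3]='c', prepend. Next row=LF[3]=4
  step 6: row=4, L[4]='e', prepend. Next row=LF[4]=11
  step 7: row=11, L[11]='c', prepend. Next row=LF[11]=7
  step 8: row=7, L[7]='c', prepend. Next row=LF[7]=6
  step 9: row=6, L[6]='c', prepend. Next row=LF[6]=5
  step 10: row=5, L[5]='d', prepend. Next row=LF[5]=8
  step 11: row=8, L[8]='b', prepend. Next row=LF[8]=1
  step 12: row=1, L[1]='e', prepend. Next row=LF[1]=10
  step 13: row=10, L[10]='g', prepend. Next row=LF[10]=12
Reversed output: gebdccceccbe$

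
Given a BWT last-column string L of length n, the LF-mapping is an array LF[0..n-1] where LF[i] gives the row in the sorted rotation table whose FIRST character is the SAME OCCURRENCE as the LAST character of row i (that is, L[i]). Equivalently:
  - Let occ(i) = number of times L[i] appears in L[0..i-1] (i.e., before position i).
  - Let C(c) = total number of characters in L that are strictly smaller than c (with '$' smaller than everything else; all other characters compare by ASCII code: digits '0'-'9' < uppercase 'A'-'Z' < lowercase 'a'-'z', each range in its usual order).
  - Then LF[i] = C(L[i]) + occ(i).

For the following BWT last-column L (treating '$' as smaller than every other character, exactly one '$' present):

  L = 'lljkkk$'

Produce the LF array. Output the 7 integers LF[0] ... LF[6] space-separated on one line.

Char counts: '$':1, 'j':1, 'k':3, 'l':2
C (first-col start): C('$')=0, C('j')=1, C('k')=2, C('l')=5
L[0]='l': occ=0, LF[0]=C('l')+0=5+0=5
L[1]='l': occ=1, LF[1]=C('l')+1=5+1=6
L[2]='j': occ=0, LF[2]=C('j')+0=1+0=1
L[3]='k': occ=0, LF[3]=C('k')+0=2+0=2
L[4]='k': occ=1, LF[4]=C('k')+1=2+1=3
L[5]='k': occ=2, LF[5]=C('k')+2=2+2=4
L[6]='$': occ=0, LF[6]=C('$')+0=0+0=0

Answer: 5 6 1 2 3 4 0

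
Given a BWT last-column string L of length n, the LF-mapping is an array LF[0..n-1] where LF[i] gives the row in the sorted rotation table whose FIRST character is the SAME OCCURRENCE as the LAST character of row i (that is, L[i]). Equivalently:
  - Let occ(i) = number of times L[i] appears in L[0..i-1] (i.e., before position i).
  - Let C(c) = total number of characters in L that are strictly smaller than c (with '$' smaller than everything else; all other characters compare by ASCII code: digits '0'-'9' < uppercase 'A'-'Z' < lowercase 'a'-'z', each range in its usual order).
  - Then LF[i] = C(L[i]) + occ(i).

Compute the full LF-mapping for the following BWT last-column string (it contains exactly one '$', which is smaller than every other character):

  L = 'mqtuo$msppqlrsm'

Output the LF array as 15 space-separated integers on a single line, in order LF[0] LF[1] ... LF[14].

Char counts: '$':1, 'l':1, 'm':3, 'o':1, 'p':2, 'q':2, 'r':1, 's':2, 't':1, 'u':1
C (first-col start): C('$')=0, C('l')=1, C('m')=2, C('o')=5, C('p')=6, C('q')=8, C('r')=10, C('s')=11, C('t')=13, C('u')=14
L[0]='m': occ=0, LF[0]=C('m')+0=2+0=2
L[1]='q': occ=0, LF[1]=C('q')+0=8+0=8
L[2]='t': occ=0, LF[2]=C('t')+0=13+0=13
L[3]='u': occ=0, LF[3]=C('u')+0=14+0=14
L[4]='o': occ=0, LF[4]=C('o')+0=5+0=5
L[5]='$': occ=0, LF[5]=C('$')+0=0+0=0
L[6]='m': occ=1, LF[6]=C('m')+1=2+1=3
L[7]='s': occ=0, LF[7]=C('s')+0=11+0=11
L[8]='p': occ=0, LF[8]=C('p')+0=6+0=6
L[9]='p': occ=1, LF[9]=C('p')+1=6+1=7
L[10]='q': occ=1, LF[10]=C('q')+1=8+1=9
L[11]='l': occ=0, LF[11]=C('l')+0=1+0=1
L[12]='r': occ=0, LF[12]=C('r')+0=10+0=10
L[13]='s': occ=1, LF[13]=C('s')+1=11+1=12
L[14]='m': occ=2, LF[14]=C('m')+2=2+2=4

Answer: 2 8 13 14 5 0 3 11 6 7 9 1 10 12 4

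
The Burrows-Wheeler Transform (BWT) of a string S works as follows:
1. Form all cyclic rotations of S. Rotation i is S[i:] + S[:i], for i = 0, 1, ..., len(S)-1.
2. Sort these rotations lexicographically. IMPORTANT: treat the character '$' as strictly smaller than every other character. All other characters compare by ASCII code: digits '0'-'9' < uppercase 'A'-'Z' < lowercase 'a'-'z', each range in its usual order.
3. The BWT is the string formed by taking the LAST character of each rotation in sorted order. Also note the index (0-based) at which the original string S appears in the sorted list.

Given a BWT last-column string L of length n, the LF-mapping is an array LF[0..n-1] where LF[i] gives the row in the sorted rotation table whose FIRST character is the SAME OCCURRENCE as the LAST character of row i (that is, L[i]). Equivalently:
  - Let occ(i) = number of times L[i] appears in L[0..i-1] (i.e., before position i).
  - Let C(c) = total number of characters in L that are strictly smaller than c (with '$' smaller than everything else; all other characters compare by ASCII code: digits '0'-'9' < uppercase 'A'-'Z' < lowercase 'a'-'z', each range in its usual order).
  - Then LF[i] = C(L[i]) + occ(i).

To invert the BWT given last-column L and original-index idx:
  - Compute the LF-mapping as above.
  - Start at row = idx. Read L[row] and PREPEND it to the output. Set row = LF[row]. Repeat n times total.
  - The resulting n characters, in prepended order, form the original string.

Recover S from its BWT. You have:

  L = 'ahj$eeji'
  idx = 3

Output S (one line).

LF mapping: 1 4 6 0 2 3 7 5
Walk LF starting at row 3, prepending L[row]:
  step 1: row=3, L[3]='$', prepend. Next row=LF[3]=0
  step 2: row=0, L[0]='a', prepend. Next row=LF[0]=1
  step 3: row=1, L[1]='h', prepend. Next row=LF[1]=4
  step 4: row=4, L[4]='e', prepend. Next row=LF[4]=2
  step 5: row=2, L[2]='j', prepend. Next row=LF[2]=6
  step 6: row=6, L[6]='j', prepend. Next row=LF[6]=7
  step 7: row=7, L[7]='i', prepend. Next row=LF[7]=5
  step 8: row=5, L[5]='e', prepend. Next row=LF[5]=3
Reversed output: eijjeha$

Answer: eijjeha$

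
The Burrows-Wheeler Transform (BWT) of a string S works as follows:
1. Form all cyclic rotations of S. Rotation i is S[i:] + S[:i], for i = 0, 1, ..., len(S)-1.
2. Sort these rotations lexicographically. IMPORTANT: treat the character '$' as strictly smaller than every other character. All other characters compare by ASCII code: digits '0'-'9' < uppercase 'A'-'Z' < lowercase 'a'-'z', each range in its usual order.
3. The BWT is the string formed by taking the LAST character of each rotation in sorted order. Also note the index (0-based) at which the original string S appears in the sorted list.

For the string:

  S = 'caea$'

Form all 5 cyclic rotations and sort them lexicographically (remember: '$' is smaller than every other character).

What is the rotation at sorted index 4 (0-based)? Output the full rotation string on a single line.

All 5 rotations (rotation i = S[i:]+S[:i]):
  rot[0] = caea$
  rot[1] = aea$c
  rot[2] = ea$ca
  rot[3] = a$cae
  rot[4] = $caea
Sorted (with $ < everything):
  sorted[0] = $caea
  sorted[1] = a$cae
  sorted[2] = aea$c
  sorted[3] = caea$
  sorted[4] = ea$ca
sorted[4] = ea$ca

Answer: ea$ca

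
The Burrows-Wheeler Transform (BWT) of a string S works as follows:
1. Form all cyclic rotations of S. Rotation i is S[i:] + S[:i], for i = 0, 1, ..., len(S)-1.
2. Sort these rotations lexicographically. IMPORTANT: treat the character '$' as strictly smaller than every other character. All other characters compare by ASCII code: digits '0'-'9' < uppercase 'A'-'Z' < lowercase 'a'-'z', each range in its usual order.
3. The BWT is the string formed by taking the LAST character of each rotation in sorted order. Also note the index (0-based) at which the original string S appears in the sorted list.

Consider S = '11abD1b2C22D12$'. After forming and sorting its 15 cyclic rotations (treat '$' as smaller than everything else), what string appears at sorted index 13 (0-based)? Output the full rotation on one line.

All 15 rotations (rotation i = S[i:]+S[:i]):
  rot[0] = 11abD1b2C22D12$
  rot[1] = 1abD1b2C22D12$1
  rot[2] = abD1b2C22D12$11
  rot[3] = bD1b2C22D12$11a
  rot[4] = D1b2C22D12$11ab
  rot[5] = 1b2C22D12$11abD
  rot[6] = b2C22D12$11abD1
  rot[7] = 2C22D12$11abD1b
  rot[8] = C22D12$11abD1b2
  rot[9] = 22D12$11abD1b2C
  rot[10] = 2D12$11abD1b2C2
  rot[11] = D12$11abD1b2C22
  rot[12] = 12$11abD1b2C22D
  rot[13] = 2$11abD1b2C22D1
  rot[14] = $11abD1b2C22D12
Sorted (with $ < everything):
  sorted[0] = $11abD1b2C22D12
  sorted[1] = 11abD1b2C22D12$
  sorted[2] = 12$11abD1b2C22D
  sorted[3] = 1abD1b2C22D12$1
  sorted[4] = 1b2C22D12$11abD
  sorted[5] = 2$11abD1b2C22D1
  sorted[6] = 22D12$11abD1b2C
  sorted[7] = 2C22D12$11abD1b
  sorted[8] = 2D12$11abD1b2C2
  sorted[9] = C22D12$11abD1b2
  sorted[10] = D12$11abD1b2C22
  sorted[11] = D1b2C22D12$11ab
  sorted[12] = abD1b2C22D12$11
  sorted[13] = b2C22D12$11abD1
  sorted[14] = bD1b2C22D12$11a
sorted[13] = b2C22D12$11abD1

Answer: b2C22D12$11abD1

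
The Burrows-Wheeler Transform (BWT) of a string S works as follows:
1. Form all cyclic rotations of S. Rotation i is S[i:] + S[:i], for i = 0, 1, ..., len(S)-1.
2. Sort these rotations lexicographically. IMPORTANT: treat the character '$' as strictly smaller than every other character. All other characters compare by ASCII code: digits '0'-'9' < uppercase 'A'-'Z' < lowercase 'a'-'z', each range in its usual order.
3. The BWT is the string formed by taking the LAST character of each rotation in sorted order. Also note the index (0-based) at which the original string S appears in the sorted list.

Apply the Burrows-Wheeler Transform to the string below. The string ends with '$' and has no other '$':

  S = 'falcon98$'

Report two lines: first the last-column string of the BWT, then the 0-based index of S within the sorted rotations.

All 9 rotations (rotation i = S[i:]+S[:i]):
  rot[0] = falcon98$
  rot[1] = alcon98$f
  rot[2] = lcon98$fa
  rot[3] = con98$fal
  rot[4] = on98$falc
  rot[5] = n98$falco
  rot[6] = 98$falcon
  rot[7] = 8$falcon9
  rot[8] = $falcon98
Sorted (with $ < everything):
  sorted[0] = $falcon98  (last char: '8')
  sorted[1] = 8$falcon9  (last char: '9')
  sorted[2] = 98$falcon  (last char: 'n')
  sorted[3] = alcon98$f  (last char: 'f')
  sorted[4] = con98$fal  (last char: 'l')
  sorted[5] = falcon98$  (last char: '$')
  sorted[6] = lcon98$fa  (last char: 'a')
  sorted[7] = n98$falco  (last char: 'o')
  sorted[8] = on98$falc  (last char: 'c')
Last column: 89nfl$aoc
Original string S is at sorted index 5

Answer: 89nfl$aoc
5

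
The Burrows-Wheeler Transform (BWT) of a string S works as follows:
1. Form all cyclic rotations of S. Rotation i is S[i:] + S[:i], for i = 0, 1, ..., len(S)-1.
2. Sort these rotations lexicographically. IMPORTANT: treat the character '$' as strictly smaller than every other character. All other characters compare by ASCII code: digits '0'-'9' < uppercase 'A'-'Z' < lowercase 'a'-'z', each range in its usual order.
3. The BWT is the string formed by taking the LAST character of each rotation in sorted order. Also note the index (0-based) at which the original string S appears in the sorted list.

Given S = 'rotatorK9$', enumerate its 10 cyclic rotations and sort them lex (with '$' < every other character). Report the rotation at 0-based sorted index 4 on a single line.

Answer: orK9$rotat

Derivation:
All 10 rotations (rotation i = S[i:]+S[:i]):
  rot[0] = rotatorK9$
  rot[1] = otatorK9$r
  rot[2] = tatorK9$ro
  rot[3] = atorK9$rot
  rot[4] = torK9$rota
  rot[5] = orK9$rotat
  rot[6] = rK9$rotato
  rot[7] = K9$rotator
  rot[8] = 9$rotatorK
  rot[9] = $rotatorK9
Sorted (with $ < everything):
  sorted[0] = $rotatorK9
  sorted[1] = 9$rotatorK
  sorted[2] = K9$rotator
  sorted[3] = atorK9$rot
  sorted[4] = orK9$rotat
  sorted[5] = otatorK9$r
  sorted[6] = rK9$rotato
  sorted[7] = rotatorK9$
  sorted[8] = tatorK9$ro
  sorted[9] = torK9$rota
sorted[4] = orK9$rotat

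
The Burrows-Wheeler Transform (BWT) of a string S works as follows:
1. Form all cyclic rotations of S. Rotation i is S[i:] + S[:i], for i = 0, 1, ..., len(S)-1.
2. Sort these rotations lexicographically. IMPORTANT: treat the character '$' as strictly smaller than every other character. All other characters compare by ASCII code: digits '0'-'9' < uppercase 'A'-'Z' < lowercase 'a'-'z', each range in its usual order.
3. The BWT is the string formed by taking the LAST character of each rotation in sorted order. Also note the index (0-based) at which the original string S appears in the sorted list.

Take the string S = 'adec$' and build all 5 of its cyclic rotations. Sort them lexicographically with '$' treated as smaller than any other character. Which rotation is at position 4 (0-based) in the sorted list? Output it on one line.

Answer: ec$ad

Derivation:
All 5 rotations (rotation i = S[i:]+S[:i]):
  rot[0] = adec$
  rot[1] = dec$a
  rot[2] = ec$ad
  rot[3] = c$ade
  rot[4] = $adec
Sorted (with $ < everything):
  sorted[0] = $adec
  sorted[1] = adec$
  sorted[2] = c$ade
  sorted[3] = dec$a
  sorted[4] = ec$ad
sorted[4] = ec$ad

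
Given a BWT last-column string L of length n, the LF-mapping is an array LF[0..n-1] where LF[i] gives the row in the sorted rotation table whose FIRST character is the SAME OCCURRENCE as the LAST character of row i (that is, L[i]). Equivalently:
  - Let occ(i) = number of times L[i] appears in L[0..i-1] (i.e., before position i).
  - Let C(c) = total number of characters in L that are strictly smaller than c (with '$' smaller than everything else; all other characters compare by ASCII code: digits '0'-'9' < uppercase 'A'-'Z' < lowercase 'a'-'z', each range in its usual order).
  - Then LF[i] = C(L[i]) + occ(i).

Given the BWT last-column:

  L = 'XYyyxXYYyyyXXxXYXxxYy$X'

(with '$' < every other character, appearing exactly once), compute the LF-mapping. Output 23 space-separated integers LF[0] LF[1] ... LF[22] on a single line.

Char counts: '$':1, 'X':7, 'Y':5, 'x':4, 'y':6
C (first-col start): C('$')=0, C('X')=1, C('Y')=8, C('x')=13, C('y')=17
L[0]='X': occ=0, LF[0]=C('X')+0=1+0=1
L[1]='Y': occ=0, LF[1]=C('Y')+0=8+0=8
L[2]='y': occ=0, LF[2]=C('y')+0=17+0=17
L[3]='y': occ=1, LF[3]=C('y')+1=17+1=18
L[4]='x': occ=0, LF[4]=C('x')+0=13+0=13
L[5]='X': occ=1, LF[5]=C('X')+1=1+1=2
L[6]='Y': occ=1, LF[6]=C('Y')+1=8+1=9
L[7]='Y': occ=2, LF[7]=C('Y')+2=8+2=10
L[8]='y': occ=2, LF[8]=C('y')+2=17+2=19
L[9]='y': occ=3, LF[9]=C('y')+3=17+3=20
L[10]='y': occ=4, LF[10]=C('y')+4=17+4=21
L[11]='X': occ=2, LF[11]=C('X')+2=1+2=3
L[12]='X': occ=3, LF[12]=C('X')+3=1+3=4
L[13]='x': occ=1, LF[13]=C('x')+1=13+1=14
L[14]='X': occ=4, LF[14]=C('X')+4=1+4=5
L[15]='Y': occ=3, LF[15]=C('Y')+3=8+3=11
L[16]='X': occ=5, LF[16]=C('X')+5=1+5=6
L[17]='x': occ=2, LF[17]=C('x')+2=13+2=15
L[18]='x': occ=3, LF[18]=C('x')+3=13+3=16
L[19]='Y': occ=4, LF[19]=C('Y')+4=8+4=12
L[20]='y': occ=5, LF[20]=C('y')+5=17+5=22
L[21]='$': occ=0, LF[21]=C('$')+0=0+0=0
L[22]='X': occ=6, LF[22]=C('X')+6=1+6=7

Answer: 1 8 17 18 13 2 9 10 19 20 21 3 4 14 5 11 6 15 16 12 22 0 7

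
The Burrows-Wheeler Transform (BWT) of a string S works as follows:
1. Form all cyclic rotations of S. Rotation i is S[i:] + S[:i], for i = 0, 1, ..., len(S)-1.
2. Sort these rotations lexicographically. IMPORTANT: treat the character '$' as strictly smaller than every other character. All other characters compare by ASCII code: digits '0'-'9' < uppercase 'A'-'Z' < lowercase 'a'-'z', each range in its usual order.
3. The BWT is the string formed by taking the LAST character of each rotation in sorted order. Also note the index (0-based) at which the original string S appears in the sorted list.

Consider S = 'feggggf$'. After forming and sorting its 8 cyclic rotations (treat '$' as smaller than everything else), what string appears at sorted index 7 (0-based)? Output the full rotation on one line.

Answer: ggggf$fe

Derivation:
All 8 rotations (rotation i = S[i:]+S[:i]):
  rot[0] = feggggf$
  rot[1] = eggggf$f
  rot[2] = ggggf$fe
  rot[3] = gggf$feg
  rot[4] = ggf$fegg
  rot[5] = gf$feggg
  rot[6] = f$fegggg
  rot[7] = $feggggf
Sorted (with $ < everything):
  sorted[0] = $feggggf
  sorted[1] = eggggf$f
  sorted[2] = f$fegggg
  sorted[3] = feggggf$
  sorted[4] = gf$feggg
  sorted[5] = ggf$fegg
  sorted[6] = gggf$feg
  sorted[7] = ggggf$fe
sorted[7] = ggggf$fe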